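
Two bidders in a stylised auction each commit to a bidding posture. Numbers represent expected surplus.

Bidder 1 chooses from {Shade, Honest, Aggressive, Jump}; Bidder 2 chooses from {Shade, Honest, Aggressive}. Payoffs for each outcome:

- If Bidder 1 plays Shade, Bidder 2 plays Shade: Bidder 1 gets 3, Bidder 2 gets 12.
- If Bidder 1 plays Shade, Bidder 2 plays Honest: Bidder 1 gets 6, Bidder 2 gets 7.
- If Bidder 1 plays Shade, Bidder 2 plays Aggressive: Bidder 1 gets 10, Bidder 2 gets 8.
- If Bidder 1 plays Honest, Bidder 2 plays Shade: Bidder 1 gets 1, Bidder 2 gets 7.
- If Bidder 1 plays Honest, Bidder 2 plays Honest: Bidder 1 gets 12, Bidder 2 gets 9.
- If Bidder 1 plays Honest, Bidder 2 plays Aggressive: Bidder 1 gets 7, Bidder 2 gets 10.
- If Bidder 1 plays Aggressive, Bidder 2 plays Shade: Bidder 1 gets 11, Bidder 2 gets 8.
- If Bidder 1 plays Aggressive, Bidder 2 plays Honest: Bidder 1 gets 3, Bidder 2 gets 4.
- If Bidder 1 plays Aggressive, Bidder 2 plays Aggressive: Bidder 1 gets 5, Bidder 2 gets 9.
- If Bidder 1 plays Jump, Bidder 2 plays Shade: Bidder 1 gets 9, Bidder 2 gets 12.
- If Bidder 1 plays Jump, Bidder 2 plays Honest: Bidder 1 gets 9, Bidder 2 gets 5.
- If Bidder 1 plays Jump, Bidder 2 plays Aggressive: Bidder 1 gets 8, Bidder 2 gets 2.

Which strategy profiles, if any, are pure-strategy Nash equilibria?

Bidder 1 against Shade: payoffs 3, 1, 11, 9 → best response Aggressive.
Bidder 1 against Honest: payoffs 6, 12, 3, 9 → best response Honest.
Bidder 1 against Aggressive: payoffs 10, 7, 5, 8 → best response Shade.
Bidder 2 against Shade: payoffs 12, 7, 8 → best response Shade.
Bidder 2 against Honest: payoffs 7, 9, 10 → best response Aggressive.
Bidder 2 against Aggressive: payoffs 8, 4, 9 → best response Aggressive.
Bidder 2 against Jump: payoffs 12, 5, 2 → best response Shade.
No profile is a mutual best response for all players.

No pure-strategy Nash equilibrium.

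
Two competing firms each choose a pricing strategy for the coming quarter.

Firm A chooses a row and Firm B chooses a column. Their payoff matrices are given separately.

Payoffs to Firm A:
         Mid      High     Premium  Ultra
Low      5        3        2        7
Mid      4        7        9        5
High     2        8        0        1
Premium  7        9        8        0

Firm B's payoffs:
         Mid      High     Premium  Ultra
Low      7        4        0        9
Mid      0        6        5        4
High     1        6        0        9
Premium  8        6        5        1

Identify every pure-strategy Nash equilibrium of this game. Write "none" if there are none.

The pure Nash equilibria are (Low, Ultra), (Premium, Mid).

Firm A against Mid: payoffs 5, 4, 2, 7 → best response Premium.
Firm A against High: payoffs 3, 7, 8, 9 → best response Premium.
Firm A against Premium: payoffs 2, 9, 0, 8 → best response Mid.
Firm A against Ultra: payoffs 7, 5, 1, 0 → best response Low.
Firm B against Low: payoffs 7, 4, 0, 9 → best response Ultra.
Firm B against Mid: payoffs 0, 6, 5, 4 → best response High.
Firm B against High: payoffs 1, 6, 0, 9 → best response Ultra.
Firm B against Premium: payoffs 8, 6, 5, 1 → best response Mid.
Mutual best responses: (Low, Ultra); (Premium, Mid).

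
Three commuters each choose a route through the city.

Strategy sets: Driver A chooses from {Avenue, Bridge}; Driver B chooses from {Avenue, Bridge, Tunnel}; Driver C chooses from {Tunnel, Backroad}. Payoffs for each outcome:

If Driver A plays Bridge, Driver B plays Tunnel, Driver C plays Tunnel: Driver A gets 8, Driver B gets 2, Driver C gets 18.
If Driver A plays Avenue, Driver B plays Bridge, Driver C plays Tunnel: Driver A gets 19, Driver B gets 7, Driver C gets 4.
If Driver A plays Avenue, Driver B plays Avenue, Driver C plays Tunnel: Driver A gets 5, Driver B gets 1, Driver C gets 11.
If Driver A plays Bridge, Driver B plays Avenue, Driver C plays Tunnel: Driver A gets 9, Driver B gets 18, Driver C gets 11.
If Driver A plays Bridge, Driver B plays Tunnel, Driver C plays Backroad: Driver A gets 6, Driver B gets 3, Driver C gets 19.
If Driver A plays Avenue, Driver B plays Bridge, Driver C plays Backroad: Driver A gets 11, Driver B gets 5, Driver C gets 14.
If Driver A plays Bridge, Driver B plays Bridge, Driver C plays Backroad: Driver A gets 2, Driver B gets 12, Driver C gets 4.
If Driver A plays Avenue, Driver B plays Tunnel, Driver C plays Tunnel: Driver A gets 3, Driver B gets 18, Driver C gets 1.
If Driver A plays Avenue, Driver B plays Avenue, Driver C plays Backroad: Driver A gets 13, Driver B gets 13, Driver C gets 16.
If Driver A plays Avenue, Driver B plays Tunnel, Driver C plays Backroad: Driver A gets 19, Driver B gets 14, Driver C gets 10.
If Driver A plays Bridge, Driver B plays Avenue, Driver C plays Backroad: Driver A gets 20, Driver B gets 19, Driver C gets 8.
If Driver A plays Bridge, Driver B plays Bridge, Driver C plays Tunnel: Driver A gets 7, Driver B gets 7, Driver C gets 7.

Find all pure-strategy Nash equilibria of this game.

(Avenue, Tunnel, Backroad), (Bridge, Avenue, Tunnel)

Mark each player's best response to every combination of opponents' strategies; a profile where every player is best-responding is a pure Nash equilibrium.
Driver A against (Avenue, Tunnel): payoffs 5, 9 → best response Bridge.
Driver A against (Avenue, Backroad): payoffs 13, 20 → best response Bridge.
Driver A against (Bridge, Tunnel): payoffs 19, 7 → best response Avenue.
Driver A against (Bridge, Backroad): payoffs 11, 2 → best response Avenue.
Driver A against (Tunnel, Tunnel): payoffs 3, 8 → best response Bridge.
Driver A against (Tunnel, Backroad): payoffs 19, 6 → best response Avenue.
Driver B against (Avenue, Tunnel): payoffs 1, 7, 18 → best response Tunnel.
Driver B against (Avenue, Backroad): payoffs 13, 5, 14 → best response Tunnel.
Driver B against (Bridge, Tunnel): payoffs 18, 7, 2 → best response Avenue.
Driver B against (Bridge, Backroad): payoffs 19, 12, 3 → best response Avenue.
Driver C against (Avenue, Avenue): payoffs 11, 16 → best response Backroad.
Driver C against (Avenue, Bridge): payoffs 4, 14 → best response Backroad.
Driver C against (Avenue, Tunnel): payoffs 1, 10 → best response Backroad.
Driver C against (Bridge, Avenue): payoffs 11, 8 → best response Tunnel.
Driver C against (Bridge, Bridge): payoffs 7, 4 → best response Tunnel.
Driver C against (Bridge, Tunnel): payoffs 18, 19 → best response Backroad.
Mutual best responses: (Avenue, Tunnel, Backroad); (Bridge, Avenue, Tunnel).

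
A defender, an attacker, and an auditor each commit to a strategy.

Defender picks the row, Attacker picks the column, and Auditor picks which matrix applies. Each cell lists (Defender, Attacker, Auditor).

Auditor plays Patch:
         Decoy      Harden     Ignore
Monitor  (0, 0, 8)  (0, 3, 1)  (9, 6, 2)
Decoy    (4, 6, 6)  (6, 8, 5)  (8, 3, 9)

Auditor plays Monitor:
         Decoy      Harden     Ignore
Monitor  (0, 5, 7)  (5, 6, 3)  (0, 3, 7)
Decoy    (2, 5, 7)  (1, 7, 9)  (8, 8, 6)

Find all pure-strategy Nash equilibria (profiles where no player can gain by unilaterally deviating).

Pure NE: (Monitor, Harden, Monitor)

Defender against (Decoy, Patch): payoffs 0, 4 → best response Decoy.
Defender against (Decoy, Monitor): payoffs 0, 2 → best response Decoy.
Defender against (Harden, Patch): payoffs 0, 6 → best response Decoy.
Defender against (Harden, Monitor): payoffs 5, 1 → best response Monitor.
Defender against (Ignore, Patch): payoffs 9, 8 → best response Monitor.
Defender against (Ignore, Monitor): payoffs 0, 8 → best response Decoy.
Attacker against (Monitor, Patch): payoffs 0, 3, 6 → best response Ignore.
Attacker against (Monitor, Monitor): payoffs 5, 6, 3 → best response Harden.
Attacker against (Decoy, Patch): payoffs 6, 8, 3 → best response Harden.
Attacker against (Decoy, Monitor): payoffs 5, 7, 8 → best response Ignore.
Auditor against (Monitor, Decoy): payoffs 8, 7 → best response Patch.
Auditor against (Monitor, Harden): payoffs 1, 3 → best response Monitor.
Auditor against (Monitor, Ignore): payoffs 2, 7 → best response Monitor.
Auditor against (Decoy, Decoy): payoffs 6, 7 → best response Monitor.
Auditor against (Decoy, Harden): payoffs 5, 9 → best response Monitor.
Auditor against (Decoy, Ignore): payoffs 9, 6 → best response Patch.
Mutual best responses: (Monitor, Harden, Monitor).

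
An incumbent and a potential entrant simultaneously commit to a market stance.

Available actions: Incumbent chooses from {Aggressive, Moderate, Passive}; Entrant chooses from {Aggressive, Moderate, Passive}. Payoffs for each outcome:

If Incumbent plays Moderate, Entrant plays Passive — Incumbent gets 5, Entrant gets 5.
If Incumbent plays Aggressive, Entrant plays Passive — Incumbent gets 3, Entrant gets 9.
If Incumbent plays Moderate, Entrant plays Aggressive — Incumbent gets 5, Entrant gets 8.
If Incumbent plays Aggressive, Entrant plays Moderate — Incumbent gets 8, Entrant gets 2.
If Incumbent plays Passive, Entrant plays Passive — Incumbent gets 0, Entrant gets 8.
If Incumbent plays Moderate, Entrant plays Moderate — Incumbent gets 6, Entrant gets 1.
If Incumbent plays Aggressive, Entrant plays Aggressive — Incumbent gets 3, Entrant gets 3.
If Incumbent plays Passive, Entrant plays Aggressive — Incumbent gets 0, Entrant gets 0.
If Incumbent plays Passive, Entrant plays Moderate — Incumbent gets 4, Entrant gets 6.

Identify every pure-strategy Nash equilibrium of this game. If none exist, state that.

The unique pure-strategy Nash equilibrium is (Moderate, Aggressive).

Check each profile: it is a Nash equilibrium iff no player can strictly gain by switching unilaterally.
(Aggressive, Aggressive): Incumbent can switch to Moderate (3 → 5). Not NE.
(Aggressive, Moderate): Entrant can switch to Aggressive (2 → 3). Not NE.
(Aggressive, Passive): Incumbent can switch to Moderate (3 → 5). Not NE.
(Moderate, Aggressive): Incumbent gets 5, best alternative 3; Entrant gets 8, best alternative 5. No profitable deviation — NE.
(Moderate, Moderate): Incumbent can switch to Aggressive (6 → 8). Not NE.
(Moderate, Passive): Entrant can switch to Aggressive (5 → 8). Not NE.
(Passive, Aggressive): Incumbent can switch to Aggressive (0 → 3). Not NE.
(Passive, Moderate): Incumbent can switch to Aggressive (4 → 8). Not NE.
(Passive, Passive): Incumbent can switch to Aggressive (0 → 3). Not NE.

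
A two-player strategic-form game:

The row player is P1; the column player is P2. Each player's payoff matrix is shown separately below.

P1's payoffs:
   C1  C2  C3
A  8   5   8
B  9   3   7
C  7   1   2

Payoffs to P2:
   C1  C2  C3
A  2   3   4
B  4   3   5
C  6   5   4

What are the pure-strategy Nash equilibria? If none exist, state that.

(A, C3)

Mark each player's best response to every combination of opponents' strategies; a profile where every player is best-responding is a pure Nash equilibrium.
P1 against C1: payoffs 8, 9, 7 → best response B.
P1 against C2: payoffs 5, 3, 1 → best response A.
P1 against C3: payoffs 8, 7, 2 → best response A.
P2 against A: payoffs 2, 3, 4 → best response C3.
P2 against B: payoffs 4, 3, 5 → best response C3.
P2 against C: payoffs 6, 5, 4 → best response C1.
Mutual best responses: (A, C3).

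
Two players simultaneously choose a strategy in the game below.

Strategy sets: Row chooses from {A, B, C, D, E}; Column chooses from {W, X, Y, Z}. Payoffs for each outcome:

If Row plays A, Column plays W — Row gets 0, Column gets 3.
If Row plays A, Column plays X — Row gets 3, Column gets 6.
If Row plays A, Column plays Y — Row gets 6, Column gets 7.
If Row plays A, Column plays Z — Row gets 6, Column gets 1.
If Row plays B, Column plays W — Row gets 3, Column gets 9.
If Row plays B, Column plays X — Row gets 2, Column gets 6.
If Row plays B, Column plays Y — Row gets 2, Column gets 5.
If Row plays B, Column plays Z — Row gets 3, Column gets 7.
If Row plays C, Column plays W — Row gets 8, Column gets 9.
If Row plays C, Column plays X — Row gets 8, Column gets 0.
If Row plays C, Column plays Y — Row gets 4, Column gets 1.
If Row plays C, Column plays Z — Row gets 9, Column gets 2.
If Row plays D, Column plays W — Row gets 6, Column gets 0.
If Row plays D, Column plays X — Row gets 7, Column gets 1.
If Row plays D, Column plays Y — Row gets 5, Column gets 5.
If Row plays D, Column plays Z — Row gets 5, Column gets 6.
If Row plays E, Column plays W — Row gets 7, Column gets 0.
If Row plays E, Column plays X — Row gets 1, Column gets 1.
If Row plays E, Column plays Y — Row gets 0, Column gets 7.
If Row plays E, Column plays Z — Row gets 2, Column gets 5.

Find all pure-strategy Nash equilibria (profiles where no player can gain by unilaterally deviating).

Pure-strategy Nash equilibria: (A, Y) and (C, W)

For each player, find the best response to each opponent profile; mutual best responses are the pure NE.
Row against W: payoffs 0, 3, 8, 6, 7 → best response C.
Row against X: payoffs 3, 2, 8, 7, 1 → best response C.
Row against Y: payoffs 6, 2, 4, 5, 0 → best response A.
Row against Z: payoffs 6, 3, 9, 5, 2 → best response C.
Column against A: payoffs 3, 6, 7, 1 → best response Y.
Column against B: payoffs 9, 6, 5, 7 → best response W.
Column against C: payoffs 9, 0, 1, 2 → best response W.
Column against D: payoffs 0, 1, 5, 6 → best response Z.
Column against E: payoffs 0, 1, 7, 5 → best response Y.
Mutual best responses: (A, Y); (C, W).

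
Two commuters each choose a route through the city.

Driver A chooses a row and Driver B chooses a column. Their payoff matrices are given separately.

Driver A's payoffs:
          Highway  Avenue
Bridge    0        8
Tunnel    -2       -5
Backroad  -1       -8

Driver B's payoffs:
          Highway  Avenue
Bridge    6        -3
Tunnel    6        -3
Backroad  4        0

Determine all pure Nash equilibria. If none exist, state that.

(Bridge, Highway): Driver A gets 0, best alternative -1; Driver B gets 6, best alternative -3. No profitable deviation — NE.
(Bridge, Avenue): Driver B can switch to Highway (-3 → 6). Not NE.
(Tunnel, Highway): Driver A can switch to Bridge (-2 → 0). Not NE.
(Tunnel, Avenue): Driver A can switch to Bridge (-5 → 8). Not NE.
(Backroad, Highway): Driver A can switch to Bridge (-1 → 0). Not NE.
(Backroad, Avenue): Driver A can switch to Bridge (-8 → 8). Not NE.

(Bridge, Highway)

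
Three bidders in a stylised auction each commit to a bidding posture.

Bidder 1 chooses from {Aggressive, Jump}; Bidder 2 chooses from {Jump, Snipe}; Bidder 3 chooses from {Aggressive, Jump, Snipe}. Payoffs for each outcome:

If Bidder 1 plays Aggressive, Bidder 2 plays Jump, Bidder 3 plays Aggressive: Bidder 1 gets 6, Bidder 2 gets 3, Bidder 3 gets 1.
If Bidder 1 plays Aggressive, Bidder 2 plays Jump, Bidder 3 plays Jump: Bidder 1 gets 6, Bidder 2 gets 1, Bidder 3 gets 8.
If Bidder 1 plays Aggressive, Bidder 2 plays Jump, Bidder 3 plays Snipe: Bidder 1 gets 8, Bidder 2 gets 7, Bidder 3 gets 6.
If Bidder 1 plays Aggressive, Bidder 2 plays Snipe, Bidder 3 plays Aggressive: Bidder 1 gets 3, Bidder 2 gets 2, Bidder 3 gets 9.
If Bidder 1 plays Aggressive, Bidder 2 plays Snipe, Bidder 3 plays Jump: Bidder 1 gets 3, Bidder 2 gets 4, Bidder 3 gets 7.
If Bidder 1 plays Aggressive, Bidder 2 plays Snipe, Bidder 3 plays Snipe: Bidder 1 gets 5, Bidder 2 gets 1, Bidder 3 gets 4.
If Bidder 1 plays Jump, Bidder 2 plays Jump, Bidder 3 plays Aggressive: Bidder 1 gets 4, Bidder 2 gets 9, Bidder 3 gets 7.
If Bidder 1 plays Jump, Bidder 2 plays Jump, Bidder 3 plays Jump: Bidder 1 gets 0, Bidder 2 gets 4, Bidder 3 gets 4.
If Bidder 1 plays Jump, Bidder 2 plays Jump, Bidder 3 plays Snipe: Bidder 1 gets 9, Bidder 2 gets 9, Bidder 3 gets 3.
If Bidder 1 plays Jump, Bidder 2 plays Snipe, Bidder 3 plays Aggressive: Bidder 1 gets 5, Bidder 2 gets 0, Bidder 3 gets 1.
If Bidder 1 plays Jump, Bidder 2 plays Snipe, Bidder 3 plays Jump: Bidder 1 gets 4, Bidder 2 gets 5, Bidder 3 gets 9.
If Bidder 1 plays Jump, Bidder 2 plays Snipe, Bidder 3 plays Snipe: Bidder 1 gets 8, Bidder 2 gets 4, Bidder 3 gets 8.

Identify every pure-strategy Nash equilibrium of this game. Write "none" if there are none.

For each strategy profile, look for a profitable unilateral deviation.
(Aggressive, Jump, Aggressive): Bidder 3 can switch to Jump (1 → 8). Not NE.
(Aggressive, Jump, Jump): Bidder 2 can switch to Snipe (1 → 4). Not NE.
(Aggressive, Jump, Snipe): Bidder 1 can switch to Jump (8 → 9). Not NE.
(Aggressive, Snipe, Aggressive): Bidder 1 can switch to Jump (3 → 5). Not NE.
(Aggressive, Snipe, Jump): Bidder 1 can switch to Jump (3 → 4). Not NE.
(Aggressive, Snipe, Snipe): Bidder 1 can switch to Jump (5 → 8). Not NE.
(Jump, Jump, Aggressive): Bidder 1 can switch to Aggressive (4 → 6). Not NE.
(Jump, Jump, Jump): Bidder 1 can switch to Aggressive (0 → 6). Not NE.
(Jump, Jump, Snipe): Bidder 3 can switch to Aggressive (3 → 7). Not NE.
(Jump, Snipe, Aggressive): Bidder 2 can switch to Jump (0 → 9). Not NE.
(Jump, Snipe, Jump): Bidder 1 gets 4, best alternative 3; Bidder 2 gets 5, best alternative 4; Bidder 3 gets 9, best alternative 8. No profitable deviation — NE.
(Jump, Snipe, Snipe): Bidder 2 can switch to Jump (4 → 9). Not NE.

The unique pure-strategy Nash equilibrium is (Jump, Snipe, Jump).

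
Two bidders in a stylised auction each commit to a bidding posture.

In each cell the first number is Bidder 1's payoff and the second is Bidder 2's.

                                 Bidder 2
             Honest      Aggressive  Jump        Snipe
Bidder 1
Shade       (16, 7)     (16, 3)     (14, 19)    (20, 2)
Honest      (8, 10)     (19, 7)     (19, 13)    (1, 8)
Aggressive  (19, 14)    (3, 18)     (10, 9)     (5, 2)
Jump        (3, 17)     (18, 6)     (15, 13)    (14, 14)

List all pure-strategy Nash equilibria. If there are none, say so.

Bidder 1 against Honest: payoffs 16, 8, 19, 3 → best response Aggressive.
Bidder 1 against Aggressive: payoffs 16, 19, 3, 18 → best response Honest.
Bidder 1 against Jump: payoffs 14, 19, 10, 15 → best response Honest.
Bidder 1 against Snipe: payoffs 20, 1, 5, 14 → best response Shade.
Bidder 2 against Shade: payoffs 7, 3, 19, 2 → best response Jump.
Bidder 2 against Honest: payoffs 10, 7, 13, 8 → best response Jump.
Bidder 2 against Aggressive: payoffs 14, 18, 9, 2 → best response Aggressive.
Bidder 2 against Jump: payoffs 17, 6, 13, 14 → best response Honest.
Mutual best responses: (Honest, Jump).

Pure NE: (Honest, Jump)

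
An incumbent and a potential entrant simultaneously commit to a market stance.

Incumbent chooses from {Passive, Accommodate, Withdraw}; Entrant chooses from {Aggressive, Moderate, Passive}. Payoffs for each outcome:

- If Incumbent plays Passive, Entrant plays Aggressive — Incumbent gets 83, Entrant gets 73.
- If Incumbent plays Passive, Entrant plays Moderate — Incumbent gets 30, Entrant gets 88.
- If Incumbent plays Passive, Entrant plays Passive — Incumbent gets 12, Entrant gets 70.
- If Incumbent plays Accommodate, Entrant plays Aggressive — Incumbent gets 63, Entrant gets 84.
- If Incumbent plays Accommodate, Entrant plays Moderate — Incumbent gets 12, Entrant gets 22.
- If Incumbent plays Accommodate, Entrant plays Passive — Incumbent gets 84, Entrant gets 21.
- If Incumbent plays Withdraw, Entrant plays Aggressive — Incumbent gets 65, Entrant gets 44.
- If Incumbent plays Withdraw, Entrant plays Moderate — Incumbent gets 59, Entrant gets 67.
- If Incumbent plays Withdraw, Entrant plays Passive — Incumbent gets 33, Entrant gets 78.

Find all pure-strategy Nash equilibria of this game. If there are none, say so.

(Passive, Aggressive): Entrant can switch to Moderate (73 → 88). Not NE.
(Passive, Moderate): Incumbent can switch to Withdraw (30 → 59). Not NE.
(Passive, Passive): Incumbent can switch to Accommodate (12 → 84). Not NE.
(Accommodate, Aggressive): Incumbent can switch to Passive (63 → 83). Not NE.
(Accommodate, Moderate): Incumbent can switch to Passive (12 → 30). Not NE.
(Accommodate, Passive): Entrant can switch to Aggressive (21 → 84). Not NE.
(Withdraw, Aggressive): Incumbent can switch to Passive (65 → 83). Not NE.
(Withdraw, Moderate): Entrant can switch to Passive (67 → 78). Not NE.
(The remaining 1 profile has a profitable deviation by the same check.)

There is no pure-strategy Nash equilibrium.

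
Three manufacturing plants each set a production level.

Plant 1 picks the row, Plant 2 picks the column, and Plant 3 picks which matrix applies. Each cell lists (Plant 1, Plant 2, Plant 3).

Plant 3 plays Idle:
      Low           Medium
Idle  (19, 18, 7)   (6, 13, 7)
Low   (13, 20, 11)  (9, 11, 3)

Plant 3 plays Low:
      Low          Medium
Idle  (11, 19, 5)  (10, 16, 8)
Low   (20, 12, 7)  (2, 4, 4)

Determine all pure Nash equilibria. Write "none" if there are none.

(Idle, Low, Idle)

(Idle, Low, Idle): Plant 1 gets 19, best alternative 13; Plant 2 gets 18, best alternative 13; Plant 3 gets 7, best alternative 5. No profitable deviation — NE.
(Idle, Low, Low): Plant 1 can switch to Low (11 → 20). Not NE.
(Idle, Medium, Idle): Plant 1 can switch to Low (6 → 9). Not NE.
(Idle, Medium, Low): Plant 2 can switch to Low (16 → 19). Not NE.
(Low, Low, Idle): Plant 1 can switch to Idle (13 → 19). Not NE.
(Low, Low, Low): Plant 3 can switch to Idle (7 → 11). Not NE.
(Low, Medium, Idle): Plant 2 can switch to Low (11 → 20). Not NE.
(Low, Medium, Low): Plant 1 can switch to Idle (2 → 10). Not NE.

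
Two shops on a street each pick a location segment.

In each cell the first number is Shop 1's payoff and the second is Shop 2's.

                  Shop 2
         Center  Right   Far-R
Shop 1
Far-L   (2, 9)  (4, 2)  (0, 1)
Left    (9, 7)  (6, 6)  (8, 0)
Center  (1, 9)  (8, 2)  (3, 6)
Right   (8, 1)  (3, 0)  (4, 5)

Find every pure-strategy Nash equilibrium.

The unique pure-strategy Nash equilibrium is (Left, Center).

Shop 1 against Center: payoffs 2, 9, 1, 8 → best response Left.
Shop 1 against Right: payoffs 4, 6, 8, 3 → best response Center.
Shop 1 against Far-R: payoffs 0, 8, 3, 4 → best response Left.
Shop 2 against Far-L: payoffs 9, 2, 1 → best response Center.
Shop 2 against Left: payoffs 7, 6, 0 → best response Center.
Shop 2 against Center: payoffs 9, 2, 6 → best response Center.
Shop 2 against Right: payoffs 1, 0, 5 → best response Far-R.
Mutual best responses: (Left, Center).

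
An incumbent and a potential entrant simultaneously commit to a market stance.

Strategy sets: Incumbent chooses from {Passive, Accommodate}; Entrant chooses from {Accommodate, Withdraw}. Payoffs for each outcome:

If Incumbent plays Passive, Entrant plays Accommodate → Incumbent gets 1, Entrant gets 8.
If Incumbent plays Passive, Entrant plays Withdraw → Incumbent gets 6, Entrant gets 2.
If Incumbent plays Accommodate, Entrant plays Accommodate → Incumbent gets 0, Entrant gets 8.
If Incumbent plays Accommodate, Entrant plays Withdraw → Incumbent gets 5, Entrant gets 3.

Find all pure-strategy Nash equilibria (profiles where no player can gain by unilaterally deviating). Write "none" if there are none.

Incumbent against Accommodate: payoffs 1, 0 → best response Passive.
Incumbent against Withdraw: payoffs 6, 5 → best response Passive.
Entrant against Passive: payoffs 8, 2 → best response Accommodate.
Entrant against Accommodate: payoffs 8, 3 → best response Accommodate.
Mutual best responses: (Passive, Accommodate).

(Passive, Accommodate)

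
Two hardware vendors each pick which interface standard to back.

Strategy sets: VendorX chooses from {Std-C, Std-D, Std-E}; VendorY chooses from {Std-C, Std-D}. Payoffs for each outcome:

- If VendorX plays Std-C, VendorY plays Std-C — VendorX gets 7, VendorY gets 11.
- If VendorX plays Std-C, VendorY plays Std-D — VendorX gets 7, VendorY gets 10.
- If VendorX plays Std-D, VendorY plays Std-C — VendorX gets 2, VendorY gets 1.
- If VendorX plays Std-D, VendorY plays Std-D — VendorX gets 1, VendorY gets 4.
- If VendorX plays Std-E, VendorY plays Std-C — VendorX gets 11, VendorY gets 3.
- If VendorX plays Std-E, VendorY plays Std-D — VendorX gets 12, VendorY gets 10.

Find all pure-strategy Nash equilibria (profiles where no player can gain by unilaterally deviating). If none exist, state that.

Mark each player's best response to every combination of opponents' strategies; a profile where every player is best-responding is a pure Nash equilibrium.
VendorX against Std-C: payoffs 7, 2, 11 → best response Std-E.
VendorX against Std-D: payoffs 7, 1, 12 → best response Std-E.
VendorY against Std-C: payoffs 11, 10 → best response Std-C.
VendorY against Std-D: payoffs 1, 4 → best response Std-D.
VendorY against Std-E: payoffs 3, 10 → best response Std-D.
Mutual best responses: (Std-E, Std-D).

The unique pure-strategy Nash equilibrium is (Std-E, Std-D).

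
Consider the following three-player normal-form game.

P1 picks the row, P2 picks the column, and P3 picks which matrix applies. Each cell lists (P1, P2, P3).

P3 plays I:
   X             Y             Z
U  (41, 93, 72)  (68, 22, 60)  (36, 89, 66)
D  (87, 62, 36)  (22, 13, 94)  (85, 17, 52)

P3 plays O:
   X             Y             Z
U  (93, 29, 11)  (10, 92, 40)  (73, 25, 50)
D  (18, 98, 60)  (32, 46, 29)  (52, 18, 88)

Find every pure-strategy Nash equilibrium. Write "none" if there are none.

(U, X, I): P1 can switch to D (41 → 87). Not NE.
(U, X, O): P2 can switch to Y (29 → 92). Not NE.
(U, Y, I): P2 can switch to X (22 → 93). Not NE.
(U, Y, O): P1 can switch to D (10 → 32). Not NE.
(U, Z, I): P1 can switch to D (36 → 85). Not NE.
(U, Z, O): P2 can switch to X (25 → 29). Not NE.
(The remaining 6 profiles each have a profitable deviation by the same check.)

This game has no pure Nash equilibrium.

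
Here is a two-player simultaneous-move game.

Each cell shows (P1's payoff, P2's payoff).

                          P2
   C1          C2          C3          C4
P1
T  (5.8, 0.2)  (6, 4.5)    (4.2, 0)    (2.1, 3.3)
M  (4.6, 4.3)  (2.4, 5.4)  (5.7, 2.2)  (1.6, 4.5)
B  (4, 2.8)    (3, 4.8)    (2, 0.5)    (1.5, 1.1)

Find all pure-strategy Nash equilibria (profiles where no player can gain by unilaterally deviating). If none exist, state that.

Mark each player's best response to every combination of opponents' strategies; a profile where every player is best-responding is a pure Nash equilibrium.
P1 against C1: payoffs 5.8, 4.6, 4 → best response T.
P1 against C2: payoffs 6, 2.4, 3 → best response T.
P1 against C3: payoffs 4.2, 5.7, 2 → best response M.
P1 against C4: payoffs 2.1, 1.6, 1.5 → best response T.
P2 against T: payoffs 0.2, 4.5, 0, 3.3 → best response C2.
P2 against M: payoffs 4.3, 5.4, 2.2, 4.5 → best response C2.
P2 against B: payoffs 2.8, 4.8, 0.5, 1.1 → best response C2.
Mutual best responses: (T, C2).

(T, C2)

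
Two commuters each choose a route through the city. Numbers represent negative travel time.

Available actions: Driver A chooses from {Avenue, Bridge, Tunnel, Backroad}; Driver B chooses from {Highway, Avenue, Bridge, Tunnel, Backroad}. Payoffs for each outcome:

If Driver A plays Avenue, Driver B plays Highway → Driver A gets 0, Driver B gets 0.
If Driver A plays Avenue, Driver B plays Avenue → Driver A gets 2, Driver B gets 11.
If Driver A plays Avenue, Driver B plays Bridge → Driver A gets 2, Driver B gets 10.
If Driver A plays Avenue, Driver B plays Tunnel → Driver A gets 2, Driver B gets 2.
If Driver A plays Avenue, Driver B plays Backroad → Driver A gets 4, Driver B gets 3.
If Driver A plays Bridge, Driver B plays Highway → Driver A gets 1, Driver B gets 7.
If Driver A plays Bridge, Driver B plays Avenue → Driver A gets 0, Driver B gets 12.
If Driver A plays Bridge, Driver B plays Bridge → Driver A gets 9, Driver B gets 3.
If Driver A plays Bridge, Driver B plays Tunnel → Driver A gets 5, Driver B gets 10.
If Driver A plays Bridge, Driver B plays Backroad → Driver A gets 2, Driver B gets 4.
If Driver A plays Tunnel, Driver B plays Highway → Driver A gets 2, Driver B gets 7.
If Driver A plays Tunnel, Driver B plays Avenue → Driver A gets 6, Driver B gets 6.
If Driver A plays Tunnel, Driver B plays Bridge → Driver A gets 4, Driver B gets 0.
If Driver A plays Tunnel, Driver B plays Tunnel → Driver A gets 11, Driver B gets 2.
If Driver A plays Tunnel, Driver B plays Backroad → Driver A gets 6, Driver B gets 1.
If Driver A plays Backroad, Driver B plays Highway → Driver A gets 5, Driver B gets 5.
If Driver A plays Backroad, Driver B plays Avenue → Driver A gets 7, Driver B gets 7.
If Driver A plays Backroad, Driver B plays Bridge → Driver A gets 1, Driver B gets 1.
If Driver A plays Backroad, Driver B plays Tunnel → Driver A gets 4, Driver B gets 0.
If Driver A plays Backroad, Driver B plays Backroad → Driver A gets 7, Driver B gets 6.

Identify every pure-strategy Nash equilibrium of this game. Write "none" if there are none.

(Backroad, Avenue)

Driver A against Highway: payoffs 0, 1, 2, 5 → best response Backroad.
Driver A against Avenue: payoffs 2, 0, 6, 7 → best response Backroad.
Driver A against Bridge: payoffs 2, 9, 4, 1 → best response Bridge.
Driver A against Tunnel: payoffs 2, 5, 11, 4 → best response Tunnel.
Driver A against Backroad: payoffs 4, 2, 6, 7 → best response Backroad.
Driver B against Avenue: payoffs 0, 11, 10, 2, 3 → best response Avenue.
Driver B against Bridge: payoffs 7, 12, 3, 10, 4 → best response Avenue.
Driver B against Tunnel: payoffs 7, 6, 0, 2, 1 → best response Highway.
Driver B against Backroad: payoffs 5, 7, 1, 0, 6 → best response Avenue.
Mutual best responses: (Backroad, Avenue).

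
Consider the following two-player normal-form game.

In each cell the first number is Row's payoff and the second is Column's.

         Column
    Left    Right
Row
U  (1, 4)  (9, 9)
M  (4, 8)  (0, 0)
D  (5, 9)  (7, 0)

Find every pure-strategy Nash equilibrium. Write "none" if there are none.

Pure-strategy Nash equilibria: (U, Right) and (D, Left)

(U, Left): Row can switch to M (1 → 4). Not NE.
(U, Right): Row gets 9, best alternative 7; Column gets 9, best alternative 4. No profitable deviation — NE.
(M, Left): Row can switch to D (4 → 5). Not NE.
(M, Right): Row can switch to U (0 → 9). Not NE.
(D, Left): Row gets 5, best alternative 4; Column gets 9, best alternative 0. No profitable deviation — NE.
(D, Right): Row can switch to U (7 → 9). Not NE.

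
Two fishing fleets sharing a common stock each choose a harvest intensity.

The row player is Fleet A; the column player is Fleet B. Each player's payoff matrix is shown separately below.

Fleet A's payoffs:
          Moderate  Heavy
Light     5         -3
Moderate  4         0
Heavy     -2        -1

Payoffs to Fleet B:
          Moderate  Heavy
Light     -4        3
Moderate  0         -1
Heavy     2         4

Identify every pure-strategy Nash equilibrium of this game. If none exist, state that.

For each player, find the best response to each opponent profile; mutual best responses are the pure NE.
Fleet A against Moderate: payoffs 5, 4, -2 → best response Light.
Fleet A against Heavy: payoffs -3, 0, -1 → best response Moderate.
Fleet B against Light: payoffs -4, 3 → best response Heavy.
Fleet B against Moderate: payoffs 0, -1 → best response Moderate.
Fleet B against Heavy: payoffs 2, 4 → best response Heavy.
No profile is a mutual best response for all players.

This game has no pure Nash equilibrium.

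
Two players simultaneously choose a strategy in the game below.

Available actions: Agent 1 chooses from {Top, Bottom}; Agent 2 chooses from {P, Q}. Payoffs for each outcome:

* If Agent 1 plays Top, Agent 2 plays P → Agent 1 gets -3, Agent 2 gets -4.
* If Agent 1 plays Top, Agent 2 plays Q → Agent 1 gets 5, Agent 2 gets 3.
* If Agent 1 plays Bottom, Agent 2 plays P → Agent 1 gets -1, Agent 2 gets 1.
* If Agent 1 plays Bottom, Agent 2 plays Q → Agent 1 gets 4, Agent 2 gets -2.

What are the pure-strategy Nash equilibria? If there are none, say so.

Mark each player's best response to every combination of opponents' strategies; a profile where every player is best-responding is a pure Nash equilibrium.
Agent 1 against P: payoffs -3, -1 → best response Bottom.
Agent 1 against Q: payoffs 5, 4 → best response Top.
Agent 2 against Top: payoffs -4, 3 → best response Q.
Agent 2 against Bottom: payoffs 1, -2 → best response P.
Mutual best responses: (Top, Q); (Bottom, P).

Pure-strategy Nash equilibria: (Top, Q), (Bottom, P)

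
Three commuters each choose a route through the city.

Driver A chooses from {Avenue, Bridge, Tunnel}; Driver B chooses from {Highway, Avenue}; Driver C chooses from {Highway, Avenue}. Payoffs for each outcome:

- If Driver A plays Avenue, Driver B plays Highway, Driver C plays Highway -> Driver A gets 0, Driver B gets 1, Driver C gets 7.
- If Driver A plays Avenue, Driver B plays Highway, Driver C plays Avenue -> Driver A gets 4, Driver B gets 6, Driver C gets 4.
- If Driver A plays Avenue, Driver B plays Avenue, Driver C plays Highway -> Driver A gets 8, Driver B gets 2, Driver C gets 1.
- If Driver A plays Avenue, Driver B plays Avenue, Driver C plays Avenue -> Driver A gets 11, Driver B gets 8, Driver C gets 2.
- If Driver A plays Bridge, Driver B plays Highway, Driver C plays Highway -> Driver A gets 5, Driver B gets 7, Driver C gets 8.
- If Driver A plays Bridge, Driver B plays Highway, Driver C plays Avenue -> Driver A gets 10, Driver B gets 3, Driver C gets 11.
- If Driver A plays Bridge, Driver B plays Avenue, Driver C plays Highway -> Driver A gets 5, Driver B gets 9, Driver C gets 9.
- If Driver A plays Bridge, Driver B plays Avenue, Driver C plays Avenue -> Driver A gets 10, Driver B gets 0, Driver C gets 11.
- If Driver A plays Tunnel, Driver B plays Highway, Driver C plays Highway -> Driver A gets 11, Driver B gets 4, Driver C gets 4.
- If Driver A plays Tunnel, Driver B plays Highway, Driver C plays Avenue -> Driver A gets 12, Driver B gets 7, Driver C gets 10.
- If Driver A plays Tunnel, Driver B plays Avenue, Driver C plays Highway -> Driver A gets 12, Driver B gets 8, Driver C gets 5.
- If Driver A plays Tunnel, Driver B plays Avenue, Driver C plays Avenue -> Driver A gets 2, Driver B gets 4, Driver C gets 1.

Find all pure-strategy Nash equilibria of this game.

(Avenue, Avenue, Avenue) and (Tunnel, Highway, Avenue) and (Tunnel, Avenue, Highway)

(Avenue, Highway, Highway): Driver A can switch to Bridge (0 → 5). Not NE.
(Avenue, Highway, Avenue): Driver A can switch to Bridge (4 → 10). Not NE.
(Avenue, Avenue, Highway): Driver A can switch to Tunnel (8 → 12). Not NE.
(Avenue, Avenue, Avenue): Driver A gets 11, best alternative 10; Driver B gets 8, best alternative 6; Driver C gets 2, best alternative 1. No profitable deviation — NE.
(Bridge, Highway, Highway): Driver A can switch to Tunnel (5 → 11). Not NE.
(Bridge, Highway, Avenue): Driver A can switch to Tunnel (10 → 12). Not NE.
(Bridge, Avenue, Highway): Driver A can switch to Avenue (5 → 8). Not NE.
(Bridge, Avenue, Avenue): Driver A can switch to Avenue (10 → 11). Not NE.
(Tunnel, Highway, Highway): Driver B can switch to Avenue (4 → 8). Not NE.
(Tunnel, Highway, Avenue): Driver A gets 12, best alternative 10; Driver B gets 7, best alternative 4; Driver C gets 10, best alternative 4. No profitable deviation — NE.
(Tunnel, Avenue, Highway): Driver A gets 12, best alternative 8; Driver B gets 8, best alternative 4; Driver C gets 5, best alternative 1. No profitable deviation — NE.
(The remaining 1 profile has a profitable deviation by the same check.)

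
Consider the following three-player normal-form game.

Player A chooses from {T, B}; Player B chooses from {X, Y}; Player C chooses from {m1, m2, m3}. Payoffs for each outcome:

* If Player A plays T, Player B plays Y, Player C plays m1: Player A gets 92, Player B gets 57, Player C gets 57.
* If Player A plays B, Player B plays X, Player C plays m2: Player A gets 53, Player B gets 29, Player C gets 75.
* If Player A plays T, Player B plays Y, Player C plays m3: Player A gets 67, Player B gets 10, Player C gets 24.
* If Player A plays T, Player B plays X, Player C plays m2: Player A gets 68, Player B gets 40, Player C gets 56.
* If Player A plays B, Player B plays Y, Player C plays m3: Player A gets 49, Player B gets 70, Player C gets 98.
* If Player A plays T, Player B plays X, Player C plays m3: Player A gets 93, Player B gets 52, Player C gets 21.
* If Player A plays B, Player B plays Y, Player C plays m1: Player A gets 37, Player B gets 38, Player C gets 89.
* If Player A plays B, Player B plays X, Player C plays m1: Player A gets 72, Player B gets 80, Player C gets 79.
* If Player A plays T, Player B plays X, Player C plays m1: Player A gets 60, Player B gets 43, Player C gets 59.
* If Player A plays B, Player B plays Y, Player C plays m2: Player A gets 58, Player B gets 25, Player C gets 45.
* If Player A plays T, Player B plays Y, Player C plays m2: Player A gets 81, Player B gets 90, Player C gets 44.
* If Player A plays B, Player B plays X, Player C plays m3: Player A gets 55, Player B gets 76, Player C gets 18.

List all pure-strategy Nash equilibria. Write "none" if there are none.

The pure Nash equilibria are (T, Y, m1); (B, X, m1).

Player A against (X, m1): payoffs 60, 72 → best response B.
Player A against (X, m2): payoffs 68, 53 → best response T.
Player A against (X, m3): payoffs 93, 55 → best response T.
Player A against (Y, m1): payoffs 92, 37 → best response T.
Player A against (Y, m2): payoffs 81, 58 → best response T.
Player A against (Y, m3): payoffs 67, 49 → best response T.
Player B against (T, m1): payoffs 43, 57 → best response Y.
Player B against (T, m2): payoffs 40, 90 → best response Y.
Player B against (T, m3): payoffs 52, 10 → best response X.
Player B against (B, m1): payoffs 80, 38 → best response X.
Player B against (B, m2): payoffs 29, 25 → best response X.
Player B against (B, m3): payoffs 76, 70 → best response X.
Player C against (T, X): payoffs 59, 56, 21 → best response m1.
Player C against (T, Y): payoffs 57, 44, 24 → best response m1.
Player C against (B, X): payoffs 79, 75, 18 → best response m1.
Player C against (B, Y): payoffs 89, 45, 98 → best response m3.
Mutual best responses: (T, Y, m1); (B, X, m1).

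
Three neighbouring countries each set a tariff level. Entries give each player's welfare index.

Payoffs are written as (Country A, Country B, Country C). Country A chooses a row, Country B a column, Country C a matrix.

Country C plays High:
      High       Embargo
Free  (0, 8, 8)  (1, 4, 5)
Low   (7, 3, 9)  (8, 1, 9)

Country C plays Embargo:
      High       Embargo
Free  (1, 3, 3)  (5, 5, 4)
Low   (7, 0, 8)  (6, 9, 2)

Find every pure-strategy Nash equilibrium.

Country A against (High, High): payoffs 0, 7 → best response Low.
Country A against (High, Embargo): payoffs 1, 7 → best response Low.
Country A against (Embargo, High): payoffs 1, 8 → best response Low.
Country A against (Embargo, Embargo): payoffs 5, 6 → best response Low.
Country B against (Free, High): payoffs 8, 4 → best response High.
Country B against (Free, Embargo): payoffs 3, 5 → best response Embargo.
Country B against (Low, High): payoffs 3, 1 → best response High.
Country B against (Low, Embargo): payoffs 0, 9 → best response Embargo.
Country C against (Free, High): payoffs 8, 3 → best response High.
Country C against (Free, Embargo): payoffs 5, 4 → best response High.
Country C against (Low, High): payoffs 9, 8 → best response High.
Country C against (Low, Embargo): payoffs 9, 2 → best response High.
Mutual best responses: (Low, High, High).

The unique pure-strategy Nash equilibrium is (Low, High, High).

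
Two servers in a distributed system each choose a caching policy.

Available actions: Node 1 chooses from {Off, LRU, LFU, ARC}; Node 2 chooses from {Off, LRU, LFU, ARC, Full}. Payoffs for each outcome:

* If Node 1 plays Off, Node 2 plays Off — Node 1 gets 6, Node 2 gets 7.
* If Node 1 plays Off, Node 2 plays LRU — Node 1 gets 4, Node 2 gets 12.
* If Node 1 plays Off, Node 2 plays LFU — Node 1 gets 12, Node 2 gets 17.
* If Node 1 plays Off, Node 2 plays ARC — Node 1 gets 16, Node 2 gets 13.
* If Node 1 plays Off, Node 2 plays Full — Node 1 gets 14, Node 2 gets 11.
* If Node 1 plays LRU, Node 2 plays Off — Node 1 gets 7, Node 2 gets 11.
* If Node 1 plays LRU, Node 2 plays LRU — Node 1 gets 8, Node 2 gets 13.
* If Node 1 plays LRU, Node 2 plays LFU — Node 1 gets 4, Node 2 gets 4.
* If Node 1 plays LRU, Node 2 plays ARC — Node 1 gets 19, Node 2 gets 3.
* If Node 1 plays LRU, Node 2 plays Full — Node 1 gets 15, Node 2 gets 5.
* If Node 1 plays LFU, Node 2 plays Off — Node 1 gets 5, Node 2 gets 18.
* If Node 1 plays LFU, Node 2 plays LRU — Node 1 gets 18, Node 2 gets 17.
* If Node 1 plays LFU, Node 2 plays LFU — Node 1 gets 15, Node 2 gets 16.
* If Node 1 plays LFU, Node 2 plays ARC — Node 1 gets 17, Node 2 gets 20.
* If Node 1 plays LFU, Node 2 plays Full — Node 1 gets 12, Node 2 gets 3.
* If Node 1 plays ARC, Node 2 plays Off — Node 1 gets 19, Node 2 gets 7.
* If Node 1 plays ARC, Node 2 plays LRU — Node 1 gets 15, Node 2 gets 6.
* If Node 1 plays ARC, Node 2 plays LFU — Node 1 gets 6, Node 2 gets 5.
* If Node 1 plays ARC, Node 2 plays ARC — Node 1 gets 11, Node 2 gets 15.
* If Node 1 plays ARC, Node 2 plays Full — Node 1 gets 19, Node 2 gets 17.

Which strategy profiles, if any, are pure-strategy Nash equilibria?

The unique pure-strategy Nash equilibrium is (ARC, Full).

Node 1 against Off: payoffs 6, 7, 5, 19 → best response ARC.
Node 1 against LRU: payoffs 4, 8, 18, 15 → best response LFU.
Node 1 against LFU: payoffs 12, 4, 15, 6 → best response LFU.
Node 1 against ARC: payoffs 16, 19, 17, 11 → best response LRU.
Node 1 against Full: payoffs 14, 15, 12, 19 → best response ARC.
Node 2 against Off: payoffs 7, 12, 17, 13, 11 → best response LFU.
Node 2 against LRU: payoffs 11, 13, 4, 3, 5 → best response LRU.
Node 2 against LFU: payoffs 18, 17, 16, 20, 3 → best response ARC.
Node 2 against ARC: payoffs 7, 6, 5, 15, 17 → best response Full.
Mutual best responses: (ARC, Full).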